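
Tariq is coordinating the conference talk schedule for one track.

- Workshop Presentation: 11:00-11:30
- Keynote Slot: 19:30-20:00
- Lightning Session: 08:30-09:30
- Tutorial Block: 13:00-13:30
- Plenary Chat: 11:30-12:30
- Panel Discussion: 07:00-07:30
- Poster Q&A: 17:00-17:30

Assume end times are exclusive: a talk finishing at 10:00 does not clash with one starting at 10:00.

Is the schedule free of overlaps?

Yes

Sorted by start: Panel Discussion, Lightning Session, Workshop Presentation, Plenary Chat, Tutorial Block, Poster Q&A, Keynote Slot.
Lightning Session starts after Panel Discussion ends; Panel Discussion is clear from here.
Workshop Presentation starts after Lightning Session ends; Lightning Session is clear from here.
Plenary Chat starts exactly when Workshop Presentation ends (back-to-back, no overlap); Workshop Presentation is clear from here.
Tutorial Block starts after Plenary Chat ends; Plenary Chat is clear from here.
Poster Q&A starts after Tutorial Block ends; Tutorial Block is clear from here.
Keynote Slot starts after Poster Q&A ends.
Every pair is clear; the schedule has no overlaps.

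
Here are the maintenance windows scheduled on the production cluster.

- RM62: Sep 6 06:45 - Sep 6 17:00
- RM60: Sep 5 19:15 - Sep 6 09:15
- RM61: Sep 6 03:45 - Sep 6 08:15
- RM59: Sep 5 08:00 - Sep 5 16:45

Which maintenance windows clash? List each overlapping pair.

Sorted by start: RM59, RM60, RM61, RM62.
RM60 starts after RM59 ends, so RM59 has no further overlaps.
RM61 starts before RM60 ends → RM60 and RM61 overlap.
RM62 starts before RM60 ends → RM60 and RM62 overlap.
RM62 starts before RM61 ends → RM61 and RM62 overlap.

RM60 & RM61, RM60 & RM62, RM61 & RM62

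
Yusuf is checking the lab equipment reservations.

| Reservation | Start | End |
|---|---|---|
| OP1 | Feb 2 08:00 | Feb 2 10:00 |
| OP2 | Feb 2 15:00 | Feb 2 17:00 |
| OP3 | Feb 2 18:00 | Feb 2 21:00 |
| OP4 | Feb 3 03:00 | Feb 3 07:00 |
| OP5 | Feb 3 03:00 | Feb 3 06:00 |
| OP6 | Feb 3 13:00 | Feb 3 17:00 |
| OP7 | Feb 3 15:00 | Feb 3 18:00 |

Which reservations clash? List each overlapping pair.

OP4 & OP5, OP6 & OP7

Check each pair: they overlap iff neither finishes before the other starts.
Sorted by start: OP1, OP2, OP3, OP4, OP5, OP6, OP7.
OP2 starts after OP1 ends, so OP1 has no further overlaps.
OP3 starts after OP2 ends, so OP2 has no further overlaps.
OP4 starts after OP3 ends, so OP3 has no further overlaps.
OP5 starts before OP4 ends → OP4 and OP5 overlap.
OP6 starts after OP4 ends, so OP4 has no further overlaps.
OP6 starts after OP5 ends, so OP5 has no further overlaps.
OP7 starts before OP6 ends → OP6 and OP7 overlap.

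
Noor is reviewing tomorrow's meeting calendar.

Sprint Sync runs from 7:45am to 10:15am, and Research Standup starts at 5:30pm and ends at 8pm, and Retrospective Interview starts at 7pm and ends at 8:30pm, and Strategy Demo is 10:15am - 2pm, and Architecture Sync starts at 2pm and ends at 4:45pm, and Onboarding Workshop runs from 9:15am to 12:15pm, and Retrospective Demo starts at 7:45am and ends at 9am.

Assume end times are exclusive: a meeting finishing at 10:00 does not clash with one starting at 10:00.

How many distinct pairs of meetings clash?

Two intervals overlap when each starts before the other ends.
Sorted by start: Retrospective Demo, Sprint Sync, Onboarding Workshop, Strategy Demo, Architecture Sync, Research Standup, Retrospective Interview.
Sprint Sync starts before Retrospective Demo ends → Retrospective Demo and Sprint Sync overlap.
Onboarding Workshop starts after Retrospective Demo ends; Retrospective Demo is clear from here.
Onboarding Workshop starts before Sprint Sync ends → Sprint Sync and Onboarding Workshop overlap.
Strategy Demo starts exactly when Sprint Sync ends (back-to-back, no overlap); Sprint Sync is clear from here.
Strategy Demo starts before Onboarding Workshop ends → Onboarding Workshop and Strategy Demo overlap.
Architecture Sync starts after Onboarding Workshop ends; Onboarding Workshop is clear from here.
Architecture Sync starts exactly when Strategy Demo ends (back-to-back, no overlap); Strategy Demo is clear from here.
Research Standup starts after Architecture Sync ends; Architecture Sync is clear from here.
Retrospective Interview starts before Research Standup ends → Research Standup and Retrospective Interview overlap.
Overlapping pairs: Onboarding Workshop & Sprint Sync, Onboarding Workshop & Strategy Demo, Research Standup & Retrospective Interview, Retrospective Demo & Sprint Sync — 4 in total.

4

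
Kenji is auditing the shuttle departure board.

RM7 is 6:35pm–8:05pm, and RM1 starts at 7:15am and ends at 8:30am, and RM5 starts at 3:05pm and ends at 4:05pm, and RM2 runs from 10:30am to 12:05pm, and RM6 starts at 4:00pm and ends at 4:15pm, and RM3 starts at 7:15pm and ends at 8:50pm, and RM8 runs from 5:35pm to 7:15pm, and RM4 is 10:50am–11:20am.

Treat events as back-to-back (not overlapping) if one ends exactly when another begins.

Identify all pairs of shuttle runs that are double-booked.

Sorted by start: RM1, RM2, RM4, RM5, RM6, RM8, RM7, RM3.
RM2 starts after RM1 ends; RM1 is clear from here.
RM4 starts before RM2 ends → RM2 and RM4 overlap.
RM5 starts after RM2 ends; RM2 is clear from here.
RM5 starts after RM4 ends; RM4 is clear from here.
RM6 starts before RM5 ends → RM5 and RM6 overlap.
RM8 starts after RM5 ends; RM5 is clear from here.
RM8 starts after RM6 ends; RM6 is clear from here.
RM7 starts before RM8 ends → RM8 and RM7 overlap.
RM3 starts exactly when RM8 ends (back-to-back, no overlap).
RM3 starts before RM7 ends → RM7 and RM3 overlap.

RM2 & RM4, RM3 & RM7, RM5 & RM6, RM7 & RM8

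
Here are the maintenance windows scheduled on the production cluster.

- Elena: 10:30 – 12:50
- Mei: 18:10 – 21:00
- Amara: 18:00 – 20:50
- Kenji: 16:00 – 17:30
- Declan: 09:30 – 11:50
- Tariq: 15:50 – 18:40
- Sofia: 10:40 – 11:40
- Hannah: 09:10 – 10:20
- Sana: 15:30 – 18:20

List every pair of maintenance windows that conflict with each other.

Sorted by start: Hannah, Declan, Elena, Sofia, Sana, Tariq, Kenji, Amara, Mei.
Declan starts before Hannah ends → Hannah and Declan overlap.
Elena starts after Hannah ends; Hannah is clear from here.
Elena starts before Declan ends → Declan and Elena overlap.
Sofia starts before Declan ends → Declan and Sofia overlap.
Sana starts after Declan ends; Declan is clear from here.
Sofia starts before Elena ends → Elena and Sofia overlap.
Sana starts after Elena ends; Elena is clear from here.
Sana starts after Sofia ends; Sofia is clear from here.
Tariq starts before Sana ends → Sana and Tariq overlap.
Kenji starts before Sana ends → Sana and Kenji overlap.
Amara starts before Sana ends → Sana and Amara overlap.
Mei starts before Sana ends → Sana and Mei overlap.
Kenji starts before Tariq ends → Tariq and Kenji overlap.
Amara starts before Tariq ends → Tariq and Amara overlap.
Mei starts before Tariq ends → Tariq and Mei overlap.
Amara starts after Kenji ends; Kenji is clear from here.
Mei starts before Amara ends → Amara and Mei overlap.

Amara & Mei, Amara & Sana, Amara & Tariq, Declan & Elena, Declan & Hannah, Declan & Sofia, Elena & Sofia, Kenji & Sana, Kenji & Tariq, Mei & Sana, Mei & Tariq, Sana & Tariq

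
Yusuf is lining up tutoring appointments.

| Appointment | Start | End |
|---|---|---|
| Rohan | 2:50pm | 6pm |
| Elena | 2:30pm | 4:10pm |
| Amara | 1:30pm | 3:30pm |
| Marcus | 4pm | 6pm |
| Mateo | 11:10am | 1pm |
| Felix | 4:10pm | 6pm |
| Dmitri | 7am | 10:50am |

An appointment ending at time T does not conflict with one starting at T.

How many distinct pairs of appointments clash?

Check each pair: they overlap iff neither finishes before the other starts.
Sorted by start: Dmitri, Mateo, Amara, Elena, Rohan, Marcus, Felix.
Mateo starts after Dmitri ends; Dmitri is clear from here.
Amara starts after Mateo ends; Mateo is clear from here.
Elena starts before Amara ends → Amara and Elena overlap.
Rohan starts before Amara ends → Amara and Rohan overlap.
Marcus starts after Amara ends; Amara is clear from here.
Rohan starts before Elena ends → Elena and Rohan overlap.
Marcus starts before Elena ends → Elena and Marcus overlap.
Felix starts exactly when Elena ends (back-to-back, no overlap).
Marcus starts before Rohan ends → Rohan and Marcus overlap.
Felix starts before Rohan ends → Rohan and Felix overlap.
Felix starts before Marcus ends → Marcus and Felix overlap.
Overlapping pairs: Amara & Elena, Amara & Rohan, Elena & Marcus, Elena & Rohan, Felix & Marcus, Felix & Rohan, Marcus & Rohan — 7 in total.

7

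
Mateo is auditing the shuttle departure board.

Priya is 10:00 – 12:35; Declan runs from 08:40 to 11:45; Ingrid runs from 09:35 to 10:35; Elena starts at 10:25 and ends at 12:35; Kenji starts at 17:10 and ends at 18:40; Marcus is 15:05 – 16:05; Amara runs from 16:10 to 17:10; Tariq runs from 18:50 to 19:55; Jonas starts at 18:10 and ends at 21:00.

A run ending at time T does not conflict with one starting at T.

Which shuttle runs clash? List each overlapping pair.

Declan & Elena, Declan & Ingrid, Declan & Priya, Elena & Ingrid, Elena & Priya, Ingrid & Priya, Jonas & Kenji, Jonas & Tariq

Sorted by start: Declan, Ingrid, Priya, Elena, Marcus, Amara, Kenji, Jonas, Tariq.
Ingrid starts before Declan ends → Declan and Ingrid overlap.
Priya starts before Declan ends → Declan and Priya overlap.
Elena starts before Declan ends → Declan and Elena overlap.
Marcus starts after Declan ends; Declan is clear from here.
Priya starts before Ingrid ends → Ingrid and Priya overlap.
Elena starts before Ingrid ends → Ingrid and Elena overlap.
Marcus starts after Ingrid ends; Ingrid is clear from here.
Elena starts before Priya ends → Priya and Elena overlap.
Marcus starts after Priya ends; Priya is clear from here.
Marcus starts after Elena ends; Elena is clear from here.
Amara starts after Marcus ends; Marcus is clear from here.
Kenji starts exactly when Amara ends (back-to-back, no overlap); Amara is clear from here.
Jonas starts before Kenji ends → Kenji and Jonas overlap.
Tariq starts after Kenji ends.
Tariq starts before Jonas ends → Jonas and Tariq overlap.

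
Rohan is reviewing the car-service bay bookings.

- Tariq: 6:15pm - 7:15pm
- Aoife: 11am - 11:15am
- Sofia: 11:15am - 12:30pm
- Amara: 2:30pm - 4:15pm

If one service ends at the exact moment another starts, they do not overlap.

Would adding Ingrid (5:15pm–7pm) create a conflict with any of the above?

Aoife: ends 11:15am at or before Ingrid starts 5:15pm → clear.
Sofia: ends 12:30pm at or before Ingrid starts 5:15pm → clear.
Amara: ends 4:15pm at or before Ingrid starts 5:15pm → clear.
Tariq: starts 6:15pm before Ingrid ends 7pm, and ends 7:15pm after Ingrid starts 5:15pm → overlap.
Ingrid overlaps Tariq.

Yes — it overlaps Tariq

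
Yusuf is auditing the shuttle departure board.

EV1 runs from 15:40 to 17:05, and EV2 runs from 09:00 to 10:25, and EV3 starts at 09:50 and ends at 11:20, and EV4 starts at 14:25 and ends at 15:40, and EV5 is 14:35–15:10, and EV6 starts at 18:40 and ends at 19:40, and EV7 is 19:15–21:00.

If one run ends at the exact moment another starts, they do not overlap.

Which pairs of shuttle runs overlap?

Sorted by start: EV2, EV3, EV4, EV5, EV1, EV6, EV7.
EV3 starts before EV2 ends → EV2 and EV3 overlap.
EV4 starts after EV2 ends, so EV2 has no further overlaps.
EV4 starts after EV3 ends, so EV3 has no further overlaps.
EV5 starts before EV4 ends → EV4 and EV5 overlap.
EV1 starts exactly when EV4 ends (back-to-back, no overlap), so EV4 has no further overlaps.
EV1 starts after EV5 ends, so EV5 has no further overlaps.
EV6 starts after EV1 ends, so EV1 has no further overlaps.
EV7 starts before EV6 ends → EV6 and EV7 overlap.

EV2 & EV3, EV4 & EV5, EV6 & EV7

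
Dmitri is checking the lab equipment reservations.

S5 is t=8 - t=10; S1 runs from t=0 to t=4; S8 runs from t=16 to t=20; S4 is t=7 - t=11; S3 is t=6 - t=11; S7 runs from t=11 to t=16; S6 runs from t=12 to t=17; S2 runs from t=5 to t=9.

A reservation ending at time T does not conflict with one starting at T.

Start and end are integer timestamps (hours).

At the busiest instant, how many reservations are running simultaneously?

4

Sweep the timeline, counting +1 at each start and −1 at each end (ends before starts at a tie):
t=0 start S1 → 1
t=4 end S1 → 0
t=5 start S2 → 1
t=6 start S3 → 2
t=7 start S4 → 3
t=8 start S5 → 4
t=9 end S2 → 3
t=10 end S5 → 2
t=11 end S3 → 1
t=11 end S4 → 0
t=11 start S7 → 1
t=12 start S6 → 2
t=16 end S7 → 1
t=16 start S8 → 2
t=17 end S6 → 1
t=20 end S8 → 0
Peak is 4, at t=8 (S2, S3, S4, S5).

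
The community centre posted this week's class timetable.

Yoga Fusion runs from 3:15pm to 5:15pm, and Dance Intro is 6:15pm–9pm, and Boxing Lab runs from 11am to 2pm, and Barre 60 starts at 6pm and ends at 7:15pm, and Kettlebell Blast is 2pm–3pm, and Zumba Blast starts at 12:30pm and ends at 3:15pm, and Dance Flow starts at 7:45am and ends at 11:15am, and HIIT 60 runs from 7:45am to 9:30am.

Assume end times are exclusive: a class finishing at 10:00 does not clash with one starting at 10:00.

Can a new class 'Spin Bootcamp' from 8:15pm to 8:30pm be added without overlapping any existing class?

Dance Flow: ends 11:15am at or before Spin Bootcamp starts 8:15pm → clear.
HIIT 60: ends 9:30am at or before Spin Bootcamp starts 8:15pm → clear.
Boxing Lab: ends 2pm at or before Spin Bootcamp starts 8:15pm → clear.
Zumba Blast: ends 3:15pm at or before Spin Bootcamp starts 8:15pm → clear.
Kettlebell Blast: ends 3pm at or before Spin Bootcamp starts 8:15pm → clear.
Yoga Fusion: ends 5:15pm at or before Spin Bootcamp starts 8:15pm → clear.
Barre 60: ends 7:15pm at or before Spin Bootcamp starts 8:15pm → clear.
Dance Intro: starts 6:15pm before Spin Bootcamp ends 8:30pm, and ends 9pm after Spin Bootcamp starts 8:15pm → overlap.
Spin Bootcamp overlaps Dance Intro.

No — it overlaps Dance Intro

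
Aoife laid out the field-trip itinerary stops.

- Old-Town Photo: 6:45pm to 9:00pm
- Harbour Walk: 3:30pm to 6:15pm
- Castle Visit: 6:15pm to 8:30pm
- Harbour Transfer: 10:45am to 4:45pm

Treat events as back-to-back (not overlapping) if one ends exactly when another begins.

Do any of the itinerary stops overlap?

Yes

Sorted by start: Harbour Transfer, Harbour Walk, Castle Visit, Old-Town Photo.
Harbour Walk starts before Harbour Transfer ends → Harbour Transfer and Harbour Walk overlap.
That's a conflict, so the schedule is not conflict-free.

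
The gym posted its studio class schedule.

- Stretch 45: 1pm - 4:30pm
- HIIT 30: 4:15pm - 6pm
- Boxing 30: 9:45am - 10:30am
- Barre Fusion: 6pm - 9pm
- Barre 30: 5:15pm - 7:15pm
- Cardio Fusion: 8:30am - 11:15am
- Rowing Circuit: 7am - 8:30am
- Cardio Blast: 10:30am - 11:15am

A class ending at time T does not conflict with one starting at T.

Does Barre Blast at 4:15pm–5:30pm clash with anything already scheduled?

Rowing Circuit: ends 8:30am at or before Barre Blast starts 4:15pm → clear.
Cardio Fusion: ends 11:15am at or before Barre Blast starts 4:15pm → clear.
Boxing 30: ends 10:30am at or before Barre Blast starts 4:15pm → clear.
Cardio Blast: ends 11:15am at or before Barre Blast starts 4:15pm → clear.
Stretch 45: starts 1pm before Barre Blast ends 5:30pm, and ends 4:30pm after Barre Blast starts 4:15pm → overlap.
HIIT 30: starts 4:15pm before Barre Blast ends 5:30pm, and ends 6pm after Barre Blast starts 4:15pm → overlap.
Barre 30: starts 5:15pm before Barre Blast ends 5:30pm, and ends 7:15pm after Barre Blast starts 4:15pm → overlap.
Barre Fusion: starts 6pm at or after Barre Blast ends 5:30pm → clear.
Barre Blast overlaps Stretch 45, HIIT 30, Barre 30.

Yes — it overlaps Barre 30, HIIT 30, Stretch 45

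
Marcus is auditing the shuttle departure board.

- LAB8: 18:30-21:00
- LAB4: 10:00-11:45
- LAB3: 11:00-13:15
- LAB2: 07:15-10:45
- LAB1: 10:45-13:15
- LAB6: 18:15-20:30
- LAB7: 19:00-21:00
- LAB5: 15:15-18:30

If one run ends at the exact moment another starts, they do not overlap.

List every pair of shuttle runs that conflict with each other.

Sorted by start: LAB2, LAB4, LAB1, LAB3, LAB5, LAB6, LAB8, LAB7.
LAB4 starts before LAB2 ends → LAB2 and LAB4 overlap.
LAB1 starts exactly when LAB2 ends (back-to-back, no overlap), so nothing later overlaps LAB2 either.
LAB1 starts before LAB4 ends → LAB4 and LAB1 overlap.
LAB3 starts before LAB4 ends → LAB4 and LAB3 overlap.
LAB5 starts after LAB4 ends, so nothing later overlaps LAB4 either.
LAB3 starts before LAB1 ends → LAB1 and LAB3 overlap.
LAB5 starts after LAB1 ends, so nothing later overlaps LAB1 either.
LAB5 starts after LAB3 ends, so nothing later overlaps LAB3 either.
LAB6 starts before LAB5 ends → LAB5 and LAB6 overlap.
LAB8 starts exactly when LAB5 ends (back-to-back, no overlap), so nothing later overlaps LAB5 either.
LAB8 starts before LAB6 ends → LAB6 and LAB8 overlap.
LAB7 starts before LAB6 ends → LAB6 and LAB7 overlap.
LAB7 starts before LAB8 ends → LAB8 and LAB7 overlap.

LAB1 & LAB3, LAB1 & LAB4, LAB2 & LAB4, LAB3 & LAB4, LAB5 & LAB6, LAB6 & LAB7, LAB6 & LAB8, LAB7 & LAB8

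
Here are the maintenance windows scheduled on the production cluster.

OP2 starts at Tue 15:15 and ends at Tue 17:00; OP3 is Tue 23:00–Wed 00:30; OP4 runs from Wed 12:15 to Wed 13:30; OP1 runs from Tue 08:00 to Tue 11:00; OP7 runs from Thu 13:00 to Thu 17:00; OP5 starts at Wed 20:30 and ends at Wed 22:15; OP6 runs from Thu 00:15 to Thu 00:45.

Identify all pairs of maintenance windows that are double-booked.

none

Check each pair: they overlap iff neither finishes before the other starts.
Sorted by start: OP1, OP2, OP3, OP4, OP5, OP6, OP7.
OP2 starts after OP1 ends, so nothing later overlaps OP1 either.
OP3 starts after OP2 ends, so nothing later overlaps OP2 either.
OP4 starts after OP3 ends, so nothing later overlaps OP3 either.
OP5 starts after OP4 ends, so nothing later overlaps OP4 either.
OP6 starts after OP5 ends, so nothing later overlaps OP5 either.
OP7 starts after OP6 ends.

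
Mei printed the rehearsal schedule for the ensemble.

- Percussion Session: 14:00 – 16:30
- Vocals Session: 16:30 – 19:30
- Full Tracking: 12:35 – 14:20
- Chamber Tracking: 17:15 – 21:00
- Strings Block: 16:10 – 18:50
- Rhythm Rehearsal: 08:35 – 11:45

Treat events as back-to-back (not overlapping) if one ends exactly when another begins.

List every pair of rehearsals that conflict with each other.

Chamber Tracking & Strings Block, Chamber Tracking & Vocals Session, Full Tracking & Percussion Session, Percussion Session & Strings Block, Strings Block & Vocals Session

Two intervals overlap when each starts before the other ends.
Sorted by start: Rhythm Rehearsal, Full Tracking, Percussion Session, Strings Block, Vocals Session, Chamber Tracking.
Full Tracking starts after Rhythm Rehearsal ends — done with Rhythm Rehearsal.
Percussion Session starts before Full Tracking ends → Full Tracking and Percussion Session overlap.
Strings Block starts after Full Tracking ends — done with Full Tracking.
Strings Block starts before Percussion Session ends → Percussion Session and Strings Block overlap.
Vocals Session starts exactly when Percussion Session ends (back-to-back, no overlap) — done with Percussion Session.
Vocals Session starts before Strings Block ends → Strings Block and Vocals Session overlap.
Chamber Tracking starts before Strings Block ends → Strings Block and Chamber Tracking overlap.
Chamber Tracking starts before Vocals Session ends → Vocals Session and Chamber Tracking overlap.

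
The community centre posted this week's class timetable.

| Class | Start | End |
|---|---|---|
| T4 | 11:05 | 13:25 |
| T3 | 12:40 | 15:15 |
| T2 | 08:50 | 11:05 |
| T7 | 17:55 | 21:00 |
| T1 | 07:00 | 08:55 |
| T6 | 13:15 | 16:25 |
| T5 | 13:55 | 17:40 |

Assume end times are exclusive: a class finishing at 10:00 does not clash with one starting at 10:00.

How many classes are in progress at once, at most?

Walk through starts and ends in time order (an end at T is processed before a start at T):
07:00 start T1 → 1
08:50 start T2 → 2
08:55 end T1 → 1
11:05 end T2 → 0
11:05 start T4 → 1
12:40 start T3 → 2
13:15 start T6 → 3
13:25 end T4 → 2
13:55 start T5 → 3
15:15 end T3 → 2
16:25 end T6 → 1
17:40 end T5 → 0
17:55 start T7 → 1
21:00 end T7 → 0
Peak is 3, at 13:15 (T3, T4, T6).

3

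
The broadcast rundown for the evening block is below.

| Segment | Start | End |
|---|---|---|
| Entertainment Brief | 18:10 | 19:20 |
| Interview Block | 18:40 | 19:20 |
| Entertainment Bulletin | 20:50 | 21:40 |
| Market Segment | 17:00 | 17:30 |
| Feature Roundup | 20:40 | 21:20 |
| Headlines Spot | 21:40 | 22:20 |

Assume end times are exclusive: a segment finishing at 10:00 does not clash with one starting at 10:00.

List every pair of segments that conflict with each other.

Entertainment Brief & Interview Block, Entertainment Bulletin & Feature Roundup

Sorted by start: Market Segment, Entertainment Brief, Interview Block, Feature Roundup, Entertainment Bulletin, Headlines Spot.
Entertainment Brief starts after Market Segment ends, so nothing later overlaps Market Segment either.
Interview Block starts before Entertainment Brief ends → Entertainment Brief and Interview Block overlap.
Feature Roundup starts after Entertainment Brief ends, so nothing later overlaps Entertainment Brief either.
Feature Roundup starts after Interview Block ends, so nothing later overlaps Interview Block either.
Entertainment Bulletin starts before Feature Roundup ends → Feature Roundup and Entertainment Bulletin overlap.
Headlines Spot starts after Feature Roundup ends.
Headlines Spot starts exactly when Entertainment Bulletin ends (back-to-back, no overlap).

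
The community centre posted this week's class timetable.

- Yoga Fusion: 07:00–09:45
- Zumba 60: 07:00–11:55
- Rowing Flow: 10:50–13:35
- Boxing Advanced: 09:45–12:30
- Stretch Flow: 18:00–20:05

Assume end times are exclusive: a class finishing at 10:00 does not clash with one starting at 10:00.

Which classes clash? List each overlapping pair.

Boxing Advanced & Rowing Flow, Boxing Advanced & Zumba 60, Rowing Flow & Zumba 60, Yoga Fusion & Zumba 60

Sorted by start: Yoga Fusion, Zumba 60, Boxing Advanced, Rowing Flow, Stretch Flow.
Zumba 60 starts before Yoga Fusion ends → Yoga Fusion and Zumba 60 overlap.
Boxing Advanced starts exactly when Yoga Fusion ends (back-to-back, no overlap); Yoga Fusion is clear from here.
Boxing Advanced starts before Zumba 60 ends → Zumba 60 and Boxing Advanced overlap.
Rowing Flow starts before Zumba 60 ends → Zumba 60 and Rowing Flow overlap.
Stretch Flow starts after Zumba 60 ends.
Rowing Flow starts before Boxing Advanced ends → Boxing Advanced and Rowing Flow overlap.
Stretch Flow starts after Boxing Advanced ends.
Stretch Flow starts after Rowing Flow ends.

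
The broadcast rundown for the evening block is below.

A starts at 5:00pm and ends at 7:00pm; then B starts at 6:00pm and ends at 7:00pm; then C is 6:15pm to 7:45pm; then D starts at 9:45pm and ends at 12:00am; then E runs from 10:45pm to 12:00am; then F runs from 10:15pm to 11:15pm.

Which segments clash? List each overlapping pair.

Sorted by start: A, B, C, D, F, E.
B starts before A ends → A and B overlap.
C starts before A ends → A and C overlap.
D starts after A ends — done with A.
C starts before B ends → B and C overlap.
D starts after B ends — done with B.
D starts after C ends — done with C.
F starts before D ends → D and F overlap.
E starts before D ends → D and E overlap.
E starts before F ends → F and E overlap.

A & B, A & C, B & C, D & E, D & F, E & F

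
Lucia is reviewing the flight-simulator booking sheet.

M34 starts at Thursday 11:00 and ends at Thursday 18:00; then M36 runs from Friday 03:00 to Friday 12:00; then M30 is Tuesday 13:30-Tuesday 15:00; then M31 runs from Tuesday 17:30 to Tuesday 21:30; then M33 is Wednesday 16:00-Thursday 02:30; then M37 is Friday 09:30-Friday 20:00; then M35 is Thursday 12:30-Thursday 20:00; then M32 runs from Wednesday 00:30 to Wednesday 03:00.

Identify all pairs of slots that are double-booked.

M34 & M35, M36 & M37

Sorted by start: M30, M31, M32, M33, M34, M35, M36, M37.
M31 starts after M30 ends — done with M30.
M32 starts after M31 ends — done with M31.
M33 starts after M32 ends — done with M32.
M34 starts after M33 ends — done with M33.
M35 starts before M34 ends → M34 and M35 overlap.
M36 starts after M34 ends — done with M34.
M36 starts after M35 ends — done with M35.
M37 starts before M36 ends → M36 and M37 overlap.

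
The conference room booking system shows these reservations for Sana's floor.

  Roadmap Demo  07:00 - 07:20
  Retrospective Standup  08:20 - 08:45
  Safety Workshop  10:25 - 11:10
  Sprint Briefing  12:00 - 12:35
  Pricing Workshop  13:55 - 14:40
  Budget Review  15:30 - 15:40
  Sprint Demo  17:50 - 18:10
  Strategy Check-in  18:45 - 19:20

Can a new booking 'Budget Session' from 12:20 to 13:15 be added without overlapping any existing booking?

Roadmap Demo: ends 07:20 at or before Budget Session starts 12:20 → clear.
Retrospective Standup: ends 08:45 at or before Budget Session starts 12:20 → clear.
Safety Workshop: ends 11:10 at or before Budget Session starts 12:20 → clear.
Sprint Briefing: starts 12:00 before Budget Session ends 13:15, and ends 12:35 after Budget Session starts 12:20 → overlap.
Pricing Workshop: starts 13:55 at or after Budget Session ends 13:15 → clear.
Budget Review: starts 15:30 at or after Budget Session ends 13:15 → clear.
Sprint Demo: starts 17:50 at or after Budget Session ends 13:15 → clear.
Strategy Check-in: starts 18:45 at or after Budget Session ends 13:15 → clear.
Budget Session overlaps Sprint Briefing.

No — it overlaps Sprint Briefing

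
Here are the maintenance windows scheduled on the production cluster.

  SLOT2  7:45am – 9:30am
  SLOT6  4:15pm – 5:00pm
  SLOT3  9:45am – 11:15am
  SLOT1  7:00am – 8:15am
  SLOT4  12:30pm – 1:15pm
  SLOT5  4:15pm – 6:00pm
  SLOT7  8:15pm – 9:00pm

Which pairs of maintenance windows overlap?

Sorted by start: SLOT1, SLOT2, SLOT3, SLOT4, SLOT5, SLOT6, SLOT7.
SLOT2 starts before SLOT1 ends → SLOT1 and SLOT2 overlap.
SLOT3 starts after SLOT1 ends, so SLOT1 has no further overlaps.
SLOT3 starts after SLOT2 ends, so SLOT2 has no further overlaps.
SLOT4 starts after SLOT3 ends, so SLOT3 has no further overlaps.
SLOT5 starts after SLOT4 ends, so SLOT4 has no further overlaps.
SLOT6 starts before SLOT5 ends → SLOT5 and SLOT6 overlap.
SLOT7 starts after SLOT5 ends.
SLOT7 starts after SLOT6 ends.

SLOT1 & SLOT2, SLOT5 & SLOT6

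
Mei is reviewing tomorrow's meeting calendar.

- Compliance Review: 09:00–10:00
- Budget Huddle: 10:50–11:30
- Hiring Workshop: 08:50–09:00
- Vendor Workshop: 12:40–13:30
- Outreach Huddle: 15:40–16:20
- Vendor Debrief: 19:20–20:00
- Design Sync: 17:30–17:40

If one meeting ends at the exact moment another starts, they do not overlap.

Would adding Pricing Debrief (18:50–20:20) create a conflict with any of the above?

Hiring Workshop: ends 09:00 at or before Pricing Debrief starts 18:50 → clear.
Compliance Review: ends 10:00 at or before Pricing Debrief starts 18:50 → clear.
Budget Huddle: ends 11:30 at or before Pricing Debrief starts 18:50 → clear.
Vendor Workshop: ends 13:30 at or before Pricing Debrief starts 18:50 → clear.
Outreach Huddle: ends 16:20 at or before Pricing Debrief starts 18:50 → clear.
Design Sync: ends 17:40 at or before Pricing Debrief starts 18:50 → clear.
Vendor Debrief: starts 19:20 before Pricing Debrief ends 20:20, and ends 20:00 after Pricing Debrief starts 18:50 → overlap.
Pricing Debrief overlaps Vendor Debrief.

Yes — it overlaps Vendor Debrief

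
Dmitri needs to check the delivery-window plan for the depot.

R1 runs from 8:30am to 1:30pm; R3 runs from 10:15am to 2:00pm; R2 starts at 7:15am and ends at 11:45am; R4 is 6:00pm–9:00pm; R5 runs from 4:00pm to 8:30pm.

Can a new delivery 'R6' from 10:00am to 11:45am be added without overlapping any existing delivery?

R2: starts 7:15am before R6 ends 11:45am, and ends 11:45am after R6 starts 10:00am → overlap.
R1: starts 8:30am before R6 ends 11:45am, and ends 1:30pm after R6 starts 10:00am → overlap.
R3: starts 10:15am before R6 ends 11:45am, and ends 2:00pm after R6 starts 10:00am → overlap.
R5: starts 4:00pm at or after R6 ends 11:45am → clear.
R4: starts 6:00pm at or after R6 ends 11:45am → clear.
R6 overlaps R1, R2, R3.

No — it overlaps R1, R2, R3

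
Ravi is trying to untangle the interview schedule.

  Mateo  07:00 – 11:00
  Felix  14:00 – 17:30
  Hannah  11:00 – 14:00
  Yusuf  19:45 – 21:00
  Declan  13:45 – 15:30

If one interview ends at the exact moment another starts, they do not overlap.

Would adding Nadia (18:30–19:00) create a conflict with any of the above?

Mateo: ends 11:00 at or before Nadia starts 18:30 → clear.
Hannah: ends 14:00 at or before Nadia starts 18:30 → clear.
Declan: ends 15:30 at or before Nadia starts 18:30 → clear.
Felix: ends 17:30 at or before Nadia starts 18:30 → clear.
Yusuf: starts 19:45 at or after Nadia ends 19:00 → clear.

No — it doesn't clash with anything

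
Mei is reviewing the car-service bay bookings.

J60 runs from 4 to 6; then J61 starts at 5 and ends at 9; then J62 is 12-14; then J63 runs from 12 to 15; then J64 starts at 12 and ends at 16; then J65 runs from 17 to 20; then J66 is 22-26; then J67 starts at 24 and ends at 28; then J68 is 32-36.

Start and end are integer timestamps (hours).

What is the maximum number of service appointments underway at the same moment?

3

Walk through starts and ends in time order (an end at T is processed before a start at T):
4 start J60 → 1
5 start J61 → 2
6 end J60 → 1
9 end J61 → 0
12 start J62 → 1
12 start J63 → 2
12 start J64 → 3
14 end J62 → 2
15 end J63 → 1
16 end J64 → 0
17 start J65 → 1
20 end J65 → 0
22 start J66 → 1
24 start J67 → 2
26 end J66 → 1
28 end J67 → 0
32 start J68 → 1
36 end J68 → 0
Peak is 3, at 12 (J62, J63, J64).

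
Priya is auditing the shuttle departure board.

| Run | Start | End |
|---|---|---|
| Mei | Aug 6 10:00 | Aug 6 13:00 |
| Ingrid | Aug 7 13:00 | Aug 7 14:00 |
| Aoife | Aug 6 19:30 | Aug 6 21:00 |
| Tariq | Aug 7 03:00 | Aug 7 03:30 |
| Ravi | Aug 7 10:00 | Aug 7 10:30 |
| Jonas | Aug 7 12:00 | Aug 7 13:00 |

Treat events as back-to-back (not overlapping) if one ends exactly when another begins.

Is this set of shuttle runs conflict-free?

Sorted by start: Mei, Aoife, Tariq, Ravi, Jonas, Ingrid.
Aoife starts after Mei ends; Mei is clear from here.
Tariq starts after Aoife ends; Aoife is clear from here.
Ravi starts after Tariq ends; Tariq is clear from here.
Jonas starts after Ravi ends; Ravi is clear from here.
Ingrid starts exactly when Jonas ends (back-to-back, no overlap).
Every pair is clear; the schedule has no overlaps.

Yes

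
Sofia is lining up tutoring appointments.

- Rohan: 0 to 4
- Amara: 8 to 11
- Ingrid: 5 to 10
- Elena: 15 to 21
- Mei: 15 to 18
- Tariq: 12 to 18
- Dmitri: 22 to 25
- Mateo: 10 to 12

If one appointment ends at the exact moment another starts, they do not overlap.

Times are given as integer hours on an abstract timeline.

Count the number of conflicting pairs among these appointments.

5

Sorted by start: Rohan, Ingrid, Amara, Mateo, Tariq, Elena, Mei, Dmitri.
Ingrid starts after Rohan ends; Rohan is clear from here.
Amara starts before Ingrid ends → Ingrid and Amara overlap.
Mateo starts exactly when Ingrid ends (back-to-back, no overlap); Ingrid is clear from here.
Mateo starts before Amara ends → Amara and Mateo overlap.
Tariq starts after Amara ends; Amara is clear from here.
Tariq starts exactly when Mateo ends (back-to-back, no overlap); Mateo is clear from here.
Elena starts before Tariq ends → Tariq and Elena overlap.
Mei starts before Tariq ends → Tariq and Mei overlap.
Dmitri starts after Tariq ends.
Mei starts before Elena ends → Elena and Mei overlap.
Dmitri starts after Elena ends.
Dmitri starts after Mei ends.
Overlapping pairs: Amara & Ingrid, Amara & Mateo, Elena & Mei, Elena & Tariq, Mei & Tariq — 5 in total.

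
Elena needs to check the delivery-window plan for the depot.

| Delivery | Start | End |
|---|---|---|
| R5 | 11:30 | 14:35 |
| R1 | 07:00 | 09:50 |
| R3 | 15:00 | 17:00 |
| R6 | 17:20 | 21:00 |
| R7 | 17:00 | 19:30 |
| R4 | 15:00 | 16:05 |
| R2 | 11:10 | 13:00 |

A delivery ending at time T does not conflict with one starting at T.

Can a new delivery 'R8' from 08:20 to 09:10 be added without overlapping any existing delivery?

No — it overlaps R1

R1: starts 07:00 before R8 ends 09:10, and ends 09:50 after R8 starts 08:20 → overlap.
R2: starts 11:10 at or after R8 ends 09:10 → clear.
R5: starts 11:30 at or after R8 ends 09:10 → clear.
R3: starts 15:00 at or after R8 ends 09:10 → clear.
R4: starts 15:00 at or after R8 ends 09:10 → clear.
R7: starts 17:00 at or after R8 ends 09:10 → clear.
R6: starts 17:20 at or after R8 ends 09:10 → clear.
R8 overlaps R1.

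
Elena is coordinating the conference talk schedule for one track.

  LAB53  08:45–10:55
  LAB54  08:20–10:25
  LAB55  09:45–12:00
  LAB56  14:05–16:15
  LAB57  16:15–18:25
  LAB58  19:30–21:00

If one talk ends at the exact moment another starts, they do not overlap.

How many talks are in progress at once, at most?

3

Walk through starts and ends in time order (an end at T is processed before a start at T):
08:20 start LAB54 → 1
08:45 start LAB53 → 2
09:45 start LAB55 → 3
10:25 end LAB54 → 2
10:55 end LAB53 → 1
12:00 end LAB55 → 0
14:05 start LAB56 → 1
16:15 end LAB56 → 0
16:15 start LAB57 → 1
18:25 end LAB57 → 0
19:30 start LAB58 → 1
21:00 end LAB58 → 0
Peak is 3, at 09:45 (LAB53, LAB54, LAB55).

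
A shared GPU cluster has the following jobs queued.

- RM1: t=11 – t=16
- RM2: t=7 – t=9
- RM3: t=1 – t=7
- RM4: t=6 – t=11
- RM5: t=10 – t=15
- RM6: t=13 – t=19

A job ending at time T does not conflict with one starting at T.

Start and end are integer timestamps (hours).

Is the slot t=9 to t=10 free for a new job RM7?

No — it overlaps RM4

RM3: ends t=7 at or before RM7 starts t=9 → clear.
RM4: starts t=6 before RM7 ends t=10, and ends t=11 after RM7 starts t=9 → overlap.
RM2: ends t=9 at or before RM7 starts t=9 → clear.
RM5: starts t=10 at or after RM7 ends t=10 → clear.
RM1: starts t=11 at or after RM7 ends t=10 → clear.
RM6: starts t=13 at or after RM7 ends t=10 → clear.
RM7 overlaps RM4.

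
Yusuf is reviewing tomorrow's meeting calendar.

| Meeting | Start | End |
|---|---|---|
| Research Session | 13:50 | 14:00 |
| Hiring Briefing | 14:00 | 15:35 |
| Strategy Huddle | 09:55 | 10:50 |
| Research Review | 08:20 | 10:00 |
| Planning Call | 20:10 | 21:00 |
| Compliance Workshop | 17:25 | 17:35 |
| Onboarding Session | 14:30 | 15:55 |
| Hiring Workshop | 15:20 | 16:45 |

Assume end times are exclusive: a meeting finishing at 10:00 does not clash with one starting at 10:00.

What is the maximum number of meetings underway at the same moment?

3

Walk through starts and ends in time order (an end at T is processed before a start at T):
08:20 start Research Review → 1
09:55 start Strategy Huddle → 2
10:00 end Research Review → 1
10:50 end Strategy Huddle → 0
13:50 start Research Session → 1
14:00 end Research Session → 0
14:00 start Hiring Briefing → 1
14:30 start Onboarding Session → 2
15:20 start Hiring Workshop → 3
15:35 end Hiring Briefing → 2
15:55 end Onboarding Session → 1
16:45 end Hiring Workshop → 0
17:25 start Compliance Workshop → 1
17:35 end Compliance Workshop → 0
20:10 start Planning Call → 1
21:00 end Planning Call → 0
Peak is 3, at 15:20 (Hiring Briefing, Hiring Workshop, Onboarding Session).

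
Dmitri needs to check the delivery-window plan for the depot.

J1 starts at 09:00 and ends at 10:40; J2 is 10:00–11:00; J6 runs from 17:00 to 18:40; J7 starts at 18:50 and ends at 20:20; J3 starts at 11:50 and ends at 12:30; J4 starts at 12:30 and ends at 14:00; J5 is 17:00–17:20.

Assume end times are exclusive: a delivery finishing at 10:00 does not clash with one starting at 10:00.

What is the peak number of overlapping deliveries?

2

Sweep the timeline, counting +1 at each start and −1 at each end (ends before starts at a tie):
09:00 start J1 → 1
10:00 start J2 → 2
10:40 end J1 → 1
11:00 end J2 → 0
11:50 start J3 → 1
12:30 end J3 → 0
12:30 start J4 → 1
14:00 end J4 → 0
17:00 start J5 → 1
17:00 start J6 → 2
17:20 end J5 → 1
18:40 end J6 → 0
18:50 start J7 → 1
20:20 end J7 → 0
Peak is 2, at 10:00 (J1, J2).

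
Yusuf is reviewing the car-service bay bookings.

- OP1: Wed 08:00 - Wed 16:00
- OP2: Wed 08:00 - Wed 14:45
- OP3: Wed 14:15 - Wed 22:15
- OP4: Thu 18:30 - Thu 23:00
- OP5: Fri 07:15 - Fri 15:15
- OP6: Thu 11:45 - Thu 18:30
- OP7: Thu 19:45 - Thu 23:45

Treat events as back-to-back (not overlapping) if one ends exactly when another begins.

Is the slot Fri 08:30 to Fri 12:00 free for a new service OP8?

OP1: ends Wed 16:00 at or before OP8 starts Fri 08:30 → clear.
OP2: ends Wed 14:45 at or before OP8 starts Fri 08:30 → clear.
OP3: ends Wed 22:15 at or before OP8 starts Fri 08:30 → clear.
OP6: ends Thu 18:30 at or before OP8 starts Fri 08:30 → clear.
OP4: ends Thu 23:00 at or before OP8 starts Fri 08:30 → clear.
OP7: ends Thu 23:45 at or before OP8 starts Fri 08:30 → clear.
OP5: starts Fri 07:15 before OP8 ends Fri 12:00, and ends Fri 15:15 after OP8 starts Fri 08:30 → overlap.
OP8 overlaps OP5.

No — it overlaps OP5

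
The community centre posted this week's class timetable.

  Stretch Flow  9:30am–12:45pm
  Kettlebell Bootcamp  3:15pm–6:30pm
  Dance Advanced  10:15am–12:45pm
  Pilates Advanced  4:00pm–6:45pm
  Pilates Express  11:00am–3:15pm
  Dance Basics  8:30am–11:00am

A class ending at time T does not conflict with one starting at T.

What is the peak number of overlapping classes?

3

Walk through starts and ends in time order (an end at T is processed before a start at T):
8:30am start Dance Basics → 1
9:30am start Stretch Flow → 2
10:15am start Dance Advanced → 3
11:00am end Dance Basics → 2
11:00am start Pilates Express → 3
12:45pm end Dance Advanced → 2
12:45pm end Stretch Flow → 1
3:15pm end Pilates Express → 0
3:15pm start Kettlebell Bootcamp → 1
4:00pm start Pilates Advanced → 2
6:30pm end Kettlebell Bootcamp → 1
6:45pm end Pilates Advanced → 0
Peak is 3, at 10:15am (Dance Advanced, Dance Basics, Stretch Flow).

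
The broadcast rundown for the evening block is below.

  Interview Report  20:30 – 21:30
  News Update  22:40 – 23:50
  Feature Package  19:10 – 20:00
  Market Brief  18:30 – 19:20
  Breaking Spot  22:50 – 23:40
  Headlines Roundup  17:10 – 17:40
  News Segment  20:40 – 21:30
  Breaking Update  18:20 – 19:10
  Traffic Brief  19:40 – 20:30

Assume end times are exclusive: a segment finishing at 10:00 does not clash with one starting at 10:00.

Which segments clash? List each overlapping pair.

Breaking Spot & News Update, Breaking Update & Market Brief, Feature Package & Market Brief, Feature Package & Traffic Brief, Interview Report & News Segment

Check each pair: they overlap iff neither finishes before the other starts.
Sorted by start: Headlines Roundup, Breaking Update, Market Brief, Feature Package, Traffic Brief, Interview Report, News Segment, News Update, Breaking Spot.
Breaking Update starts after Headlines Roundup ends, so nothing later overlaps Headlines Roundup either.
Market Brief starts before Breaking Update ends → Breaking Update and Market Brief overlap.
Feature Package starts exactly when Breaking Update ends (back-to-back, no overlap), so nothing later overlaps Breaking Update either.
Feature Package starts before Market Brief ends → Market Brief and Feature Package overlap.
Traffic Brief starts after Market Brief ends, so nothing later overlaps Market Brief either.
Traffic Brief starts before Feature Package ends → Feature Package and Traffic Brief overlap.
Interview Report starts after Feature Package ends, so nothing later overlaps Feature Package either.
Interview Report starts exactly when Traffic Brief ends (back-to-back, no overlap), so nothing later overlaps Traffic Brief either.
News Segment starts before Interview Report ends → Interview Report and News Segment overlap.
News Update starts after Interview Report ends, so nothing later overlaps Interview Report either.
News Update starts after News Segment ends, so nothing later overlaps News Segment either.
Breaking Spot starts before News Update ends → News Update and Breaking Spot overlap.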